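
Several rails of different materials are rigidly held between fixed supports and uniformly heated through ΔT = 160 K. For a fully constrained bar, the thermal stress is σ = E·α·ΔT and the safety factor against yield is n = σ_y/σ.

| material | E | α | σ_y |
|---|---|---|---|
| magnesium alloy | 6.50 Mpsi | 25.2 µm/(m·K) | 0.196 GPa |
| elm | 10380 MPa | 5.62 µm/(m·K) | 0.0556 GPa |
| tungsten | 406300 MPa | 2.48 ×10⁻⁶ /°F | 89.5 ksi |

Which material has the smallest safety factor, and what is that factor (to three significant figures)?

With everything in SI (GPa, ×10⁻⁶/K, MPa):
  magnesium alloy: E = 44.82, α = 25.2, σ_y = 196.0 → σ = 181 MPa, n = 1.08
  elm: E = 10.38, α = 5.62, σ_y = 55.60 → σ = 9.33 MPa, n = 5.96
  tungsten: E = 406.3, α = 4.46, σ_y = 617.1 → σ = 290 MPa, n = 2.13
The minimum is magnesium alloy at n = 1.08.

magnesium alloy, n = 1.08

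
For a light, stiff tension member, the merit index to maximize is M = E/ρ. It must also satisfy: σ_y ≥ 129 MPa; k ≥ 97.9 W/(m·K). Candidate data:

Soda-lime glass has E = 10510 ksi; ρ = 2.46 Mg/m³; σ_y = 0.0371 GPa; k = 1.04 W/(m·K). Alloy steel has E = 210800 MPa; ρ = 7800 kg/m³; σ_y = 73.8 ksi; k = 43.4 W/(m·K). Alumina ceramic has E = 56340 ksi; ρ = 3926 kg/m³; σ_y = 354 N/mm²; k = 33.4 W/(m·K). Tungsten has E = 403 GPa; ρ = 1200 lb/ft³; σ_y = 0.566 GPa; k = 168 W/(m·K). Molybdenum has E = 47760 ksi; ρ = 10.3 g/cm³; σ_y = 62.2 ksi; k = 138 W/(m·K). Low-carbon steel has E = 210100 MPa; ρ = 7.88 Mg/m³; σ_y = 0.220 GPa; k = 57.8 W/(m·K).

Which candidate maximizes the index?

molybdenum

Screen on constraints: σ_y ≥ 129 MPa; k ≥ 97.9 W/(m·K). Survivors: tungsten, molybdenum.
In SI units:
  tungsten: E = 403.0 GPa, ρ = 19220 kg/m³
  molybdenum: E = 329.3 GPa, ρ = 10300 kg/m³
  molybdenum: M = 32.0 MN·m/kg
  tungsten: M = 21.0 MN·m/kg
Molybdenum ranks first.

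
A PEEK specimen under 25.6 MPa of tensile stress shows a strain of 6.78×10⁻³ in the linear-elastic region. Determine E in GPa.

3.78 GPa

E = σ/ε = 25.6 MPa / 6.78×10⁻³ = 3776 MPa = 3.78 GPa.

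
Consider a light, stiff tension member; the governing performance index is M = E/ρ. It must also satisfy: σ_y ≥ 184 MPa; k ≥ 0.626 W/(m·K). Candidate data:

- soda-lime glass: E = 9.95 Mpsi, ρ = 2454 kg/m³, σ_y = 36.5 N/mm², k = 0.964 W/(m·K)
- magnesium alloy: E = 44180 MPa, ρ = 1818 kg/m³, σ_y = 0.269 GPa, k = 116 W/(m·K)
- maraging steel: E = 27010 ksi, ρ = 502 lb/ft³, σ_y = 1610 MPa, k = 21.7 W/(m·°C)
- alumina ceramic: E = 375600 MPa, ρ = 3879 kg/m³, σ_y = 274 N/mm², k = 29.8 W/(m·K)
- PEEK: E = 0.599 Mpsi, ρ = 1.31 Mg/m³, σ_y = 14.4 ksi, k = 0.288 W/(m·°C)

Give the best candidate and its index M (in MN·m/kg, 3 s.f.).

alumina ceramic, M = 96.8 MN·m/kg

Screen on constraints: σ_y ≥ 184 MPa; k ≥ 0.626 W/(m·K). Survivors: magnesium alloy, maraging steel, alumina ceramic.
Putting every candidate on a common basis:
  magnesium alloy: E = 44.18 GPa, ρ = 1818 kg/m³
  maraging steel: E = 186.2 GPa, ρ = 8041 kg/m³
  alumina ceramic: E = 375.6 GPa, ρ = 3879 kg/m³
  alumina ceramic: M = 96.8 MN·m/kg
  magnesium alloy: M = 24.3 MN·m/kg
  maraging steel: M = 23.2 MN·m/kg
Alumina ceramic has the largest M.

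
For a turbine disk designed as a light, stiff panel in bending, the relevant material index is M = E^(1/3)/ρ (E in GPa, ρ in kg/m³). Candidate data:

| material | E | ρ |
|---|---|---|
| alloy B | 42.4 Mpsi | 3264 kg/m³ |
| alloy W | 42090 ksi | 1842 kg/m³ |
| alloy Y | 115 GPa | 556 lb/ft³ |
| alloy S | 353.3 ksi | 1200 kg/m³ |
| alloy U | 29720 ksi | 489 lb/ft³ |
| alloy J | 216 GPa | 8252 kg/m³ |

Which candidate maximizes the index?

alloy W

After converting to SI:
  alloy B: E = 292.3 GPa, ρ = 3264 kg/m³
  alloy W: E = 290.2 GPa, ρ = 1842 kg/m³
  alloy Y: E = 115.0 GPa, ρ = 8906 kg/m³
  alloy S: E = 2.436 GPa, ρ = 1200 kg/m³
  alloy U: E = 204.9 GPa, ρ = 7833 kg/m³
  alloy J: E = 216.0 GPa, ρ = 8252 kg/m³
  alloy W: M = 3.59×10⁻³
  alloy B: M = 2.03×10⁻³
  alloy S: M = 1.12×10⁻³
  alloy U: M = 0.753×10⁻³
  alloy J: M = 0.727×10⁻³
  alloy Y: M = 0.546×10⁻³
Alloy W has the largest M.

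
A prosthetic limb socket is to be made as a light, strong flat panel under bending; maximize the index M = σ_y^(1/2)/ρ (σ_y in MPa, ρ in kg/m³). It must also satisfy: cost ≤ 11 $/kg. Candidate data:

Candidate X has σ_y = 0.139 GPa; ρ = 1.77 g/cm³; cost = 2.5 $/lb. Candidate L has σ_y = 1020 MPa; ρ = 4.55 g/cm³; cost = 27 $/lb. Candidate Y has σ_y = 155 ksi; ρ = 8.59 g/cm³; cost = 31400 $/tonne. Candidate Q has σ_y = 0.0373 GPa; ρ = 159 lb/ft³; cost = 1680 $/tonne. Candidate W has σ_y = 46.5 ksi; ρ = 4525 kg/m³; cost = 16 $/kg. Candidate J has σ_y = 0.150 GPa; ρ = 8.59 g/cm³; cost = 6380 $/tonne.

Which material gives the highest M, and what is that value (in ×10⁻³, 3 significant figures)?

Screen on constraints: cost ≤ 11 $/kg. Survivors: candidate X, candidate Q, candidate J.
Putting every candidate on a common basis:
  candidate X: σ_y = 139.0 MPa, ρ = 1770 kg/m³
  candidate Q: σ_y = 37.30 MPa, ρ = 2547 kg/m³
  candidate J: σ_y = 150.0 MPa, ρ = 8590 kg/m³
  candidate X: M = 6.66×10⁻³
  candidate Q: M = 2.40×10⁻³
  candidate J: M = 1.43×10⁻³
The maximum is for candidate X.

candidate X, M = 6.66×10⁻³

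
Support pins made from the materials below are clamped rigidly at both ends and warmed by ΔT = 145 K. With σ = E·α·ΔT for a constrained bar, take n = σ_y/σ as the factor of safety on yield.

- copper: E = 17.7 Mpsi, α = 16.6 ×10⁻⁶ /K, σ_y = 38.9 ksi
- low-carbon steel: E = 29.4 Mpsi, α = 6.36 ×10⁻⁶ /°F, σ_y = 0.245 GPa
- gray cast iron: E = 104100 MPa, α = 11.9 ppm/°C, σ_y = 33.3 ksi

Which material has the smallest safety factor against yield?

low-carbon steel

In consistent units (E in GPa, α in ×10⁻⁶/K, σ_y in MPa):
  copper: E = 122.0, α = 16.6, σ_y = 268.2 → σ = 294 MPa, n = 0.913
  low-carbon steel: E = 202.7, α = 11.4, σ_y = 245.0 → σ = 336 MPa, n = 0.728
  gray cast iron: E = 104.1, α = 11.9, σ_y = 229.6 → σ = 180 MPa, n = 1.28
Low-carbon steel has the lowest safety factor, n = 0.728.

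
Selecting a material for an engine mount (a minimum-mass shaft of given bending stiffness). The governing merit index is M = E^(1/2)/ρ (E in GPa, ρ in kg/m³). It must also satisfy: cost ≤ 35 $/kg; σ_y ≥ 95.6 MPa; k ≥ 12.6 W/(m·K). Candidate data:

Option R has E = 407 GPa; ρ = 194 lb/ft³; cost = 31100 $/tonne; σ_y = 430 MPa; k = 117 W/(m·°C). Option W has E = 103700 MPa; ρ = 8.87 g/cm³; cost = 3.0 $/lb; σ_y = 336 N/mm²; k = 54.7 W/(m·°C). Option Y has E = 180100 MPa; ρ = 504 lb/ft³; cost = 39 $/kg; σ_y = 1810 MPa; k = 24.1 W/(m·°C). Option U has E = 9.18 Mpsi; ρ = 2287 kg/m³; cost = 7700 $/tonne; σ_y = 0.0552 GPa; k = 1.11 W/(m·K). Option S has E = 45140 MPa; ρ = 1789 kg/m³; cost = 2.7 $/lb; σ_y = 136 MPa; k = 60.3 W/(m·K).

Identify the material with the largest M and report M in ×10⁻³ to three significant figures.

option R, M = 6.49×10⁻³

Screen on constraints: cost ≤ 35 $/kg; σ_y ≥ 95.6 MPa; k ≥ 12.6 W/(m·K). Survivors: option R, option W, option S.
Normalizing units and computing the index:
  option R: E = 407.0 GPa, ρ = 3108 kg/m³
  option W: E = 103.7 GPa, ρ = 8870 kg/m³
  option S: E = 45.14 GPa, ρ = 1789 kg/m³
  option R: M = 6.49×10⁻³
  option S: M = 3.76×10⁻³
  option W: M = 1.15×10⁻³
Option R has the largest M.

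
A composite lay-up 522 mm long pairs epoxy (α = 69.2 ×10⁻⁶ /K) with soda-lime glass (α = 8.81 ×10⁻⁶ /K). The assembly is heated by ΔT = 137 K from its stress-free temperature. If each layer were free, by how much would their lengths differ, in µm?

4320 µm

Δα = |69.2 − 8.81|×10⁻⁶/K = 60.4×10⁻⁶/K.
ΔL_mismatch = Δα·L·ΔT = 60.4×10⁻⁶ × 522.0 mm × 137.0 K = 4320 µm.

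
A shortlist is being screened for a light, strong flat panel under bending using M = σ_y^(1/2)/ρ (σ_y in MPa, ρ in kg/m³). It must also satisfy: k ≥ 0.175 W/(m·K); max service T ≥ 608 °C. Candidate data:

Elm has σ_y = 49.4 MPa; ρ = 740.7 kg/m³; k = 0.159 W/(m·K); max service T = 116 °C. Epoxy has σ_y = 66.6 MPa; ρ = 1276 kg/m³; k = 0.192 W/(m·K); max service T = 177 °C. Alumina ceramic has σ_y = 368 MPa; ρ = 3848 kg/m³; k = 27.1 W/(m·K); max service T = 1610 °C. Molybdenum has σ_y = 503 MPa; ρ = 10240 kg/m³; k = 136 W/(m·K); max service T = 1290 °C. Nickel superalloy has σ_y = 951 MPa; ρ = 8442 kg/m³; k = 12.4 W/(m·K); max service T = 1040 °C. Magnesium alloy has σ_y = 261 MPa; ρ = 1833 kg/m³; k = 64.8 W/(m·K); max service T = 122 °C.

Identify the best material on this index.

alumina ceramic

Screen on constraints: k ≥ 0.175 W/(m·K); max service T ≥ 608 °C. Survivors: alumina ceramic, molybdenum, nickel superalloy.
Computing M directly (units already consistent):
  alumina ceramic: M = 4.99×10⁻³
  nickel superalloy: M = 3.65×10⁻³
  molybdenum: M = 2.19×10⁻³
Highest index: alumina ceramic.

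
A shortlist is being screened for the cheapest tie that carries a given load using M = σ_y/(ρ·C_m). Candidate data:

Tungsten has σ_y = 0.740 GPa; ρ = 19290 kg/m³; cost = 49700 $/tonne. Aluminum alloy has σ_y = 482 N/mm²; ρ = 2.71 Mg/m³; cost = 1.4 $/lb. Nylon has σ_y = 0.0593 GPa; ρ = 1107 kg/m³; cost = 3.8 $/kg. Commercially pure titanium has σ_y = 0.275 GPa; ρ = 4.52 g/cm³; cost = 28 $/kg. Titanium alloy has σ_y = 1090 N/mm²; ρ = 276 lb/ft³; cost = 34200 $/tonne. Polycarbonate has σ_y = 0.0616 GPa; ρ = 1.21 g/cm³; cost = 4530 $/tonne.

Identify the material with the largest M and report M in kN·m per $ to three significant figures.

Putting every candidate on a common basis:
  tungsten: σ_y = 740.0 MPa, ρ = 19290 kg/m³, cost = 49.70 $/kg
  aluminum alloy: σ_y = 482.0 MPa, ρ = 2710 kg/m³, cost = 3.086 $/kg
  nylon: σ_y = 59.30 MPa, ρ = 1107 kg/m³, cost = 3.800 $/kg
  commercially pure titanium: σ_y = 275.0 MPa, ρ = 4520 kg/m³, cost = 28.00 $/kg
  titanium alloy: σ_y = 1090 MPa, ρ = 4421 kg/m³, cost = 34.20 $/kg
  polycarbonate: σ_y = 61.60 MPa, ρ = 1210 kg/m³, cost = 4.530 $/kg
  aluminum alloy: M = 57.6 kN·m per $
  nylon: M = 14.1 kN·m per $
  polycarbonate: M = 11.2 kN·m per $
  titanium alloy: M = 7.21 kN·m per $
  commercially pure titanium: M = 2.17 kN·m per $
  tungsten: M = 0.772 kN·m per $
The maximum is for aluminum alloy.

aluminum alloy, M = 57.6 kN·m per $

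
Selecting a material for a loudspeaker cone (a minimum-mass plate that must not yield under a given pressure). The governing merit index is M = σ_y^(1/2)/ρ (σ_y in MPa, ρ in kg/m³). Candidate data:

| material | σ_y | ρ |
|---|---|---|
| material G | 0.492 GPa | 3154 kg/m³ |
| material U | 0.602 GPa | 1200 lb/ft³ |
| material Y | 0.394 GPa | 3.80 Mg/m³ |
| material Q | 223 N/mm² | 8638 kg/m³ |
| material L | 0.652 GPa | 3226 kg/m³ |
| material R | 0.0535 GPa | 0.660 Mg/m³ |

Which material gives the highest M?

material R

After converting to SI:
  material G: σ_y = 492.0 MPa, ρ = 3154 kg/m³
  material U: σ_y = 602.0 MPa, ρ = 19220 kg/m³
  material Y: σ_y = 394.0 MPa, ρ = 3800 kg/m³
  material Q: σ_y = 223.0 MPa, ρ = 8638 kg/m³
  material L: σ_y = 652.0 MPa, ρ = 3226 kg/m³
  material R: σ_y = 53.50 MPa, ρ = 660.0 kg/m³
  material R: M = 11.1×10⁻³
  material L: M = 7.92×10⁻³
  material G: M = 7.03×10⁻³
  material Y: M = 5.22×10⁻³
  material Q: M = 1.73×10⁻³
  material U: M = 1.28×10⁻³
The maximum is for material R.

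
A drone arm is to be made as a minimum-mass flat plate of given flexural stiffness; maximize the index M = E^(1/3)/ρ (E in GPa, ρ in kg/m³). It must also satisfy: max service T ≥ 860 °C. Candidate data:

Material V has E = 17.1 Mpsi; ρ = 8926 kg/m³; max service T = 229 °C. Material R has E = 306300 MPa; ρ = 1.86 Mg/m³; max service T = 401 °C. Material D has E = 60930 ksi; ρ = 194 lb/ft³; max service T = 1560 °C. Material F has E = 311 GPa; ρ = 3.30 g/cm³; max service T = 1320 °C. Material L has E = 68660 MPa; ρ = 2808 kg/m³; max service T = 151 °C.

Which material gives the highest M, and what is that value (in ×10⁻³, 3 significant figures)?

material D, M = 2.41×10⁻³

Screen on constraints: max service T ≥ 860 °C. Survivors: material D, material F.
Convert each candidate to consistent units, then evaluate M:
  material D: E = 420.1 GPa, ρ = 3108 kg/m³
  material F: E = 311.0 GPa, ρ = 3300 kg/m³
  material D: M = 2.41×10⁻³
  material F: M = 2.05×10⁻³
Material D ranks first.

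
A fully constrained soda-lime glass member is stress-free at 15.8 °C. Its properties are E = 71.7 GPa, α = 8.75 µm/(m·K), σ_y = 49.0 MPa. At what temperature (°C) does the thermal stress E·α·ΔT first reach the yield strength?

E·α·ΔT = 49.00 MPa ⇒ ΔT = 49.00 / (71.70×10³ × 8.75×10⁻⁶) = 78.10 K.
T = 15.8 + 78.10 = 93.90 °C.

93.9 °C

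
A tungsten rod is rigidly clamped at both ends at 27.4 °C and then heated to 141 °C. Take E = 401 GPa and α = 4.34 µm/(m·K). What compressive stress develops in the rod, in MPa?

198 MPa

ΔT = 113.6 K. Constrained thermal stress σ = E·α·ΔT = 401.0×10³ MPa × 4.34×10⁻⁶ × 113.6 = 198 MPa (compressive).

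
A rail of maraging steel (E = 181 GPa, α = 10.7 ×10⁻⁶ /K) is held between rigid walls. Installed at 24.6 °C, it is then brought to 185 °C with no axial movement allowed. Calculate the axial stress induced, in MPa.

ΔT = 160.4 K. Constrained thermal stress σ = E·α·ΔT = 181.0×10³ MPa × 10.7×10⁻⁶ × 160.4 = 311 MPa (compressive).

311 MPa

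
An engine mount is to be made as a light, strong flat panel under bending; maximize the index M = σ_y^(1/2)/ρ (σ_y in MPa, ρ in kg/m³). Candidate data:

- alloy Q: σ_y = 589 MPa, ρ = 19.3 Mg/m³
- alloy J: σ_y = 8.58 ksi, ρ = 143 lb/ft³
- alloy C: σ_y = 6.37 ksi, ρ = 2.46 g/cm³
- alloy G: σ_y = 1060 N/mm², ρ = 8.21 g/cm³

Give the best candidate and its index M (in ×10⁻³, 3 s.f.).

Normalizing units and computing the index:
  alloy Q: σ_y = 589.0 MPa, ρ = 19300 kg/m³
  alloy J: σ_y = 59.16 MPa, ρ = 2291 kg/m³
  alloy C: σ_y = 43.92 MPa, ρ = 2460 kg/m³
  alloy G: σ_y = 1060 MPa, ρ = 8210 kg/m³
  alloy G: M = 3.97×10⁻³
  alloy J: M = 3.36×10⁻³
  alloy C: M = 2.69×10⁻³
  alloy Q: M = 1.26×10⁻³
Alloy G ranks first.

alloy G, M = 3.97×10⁻³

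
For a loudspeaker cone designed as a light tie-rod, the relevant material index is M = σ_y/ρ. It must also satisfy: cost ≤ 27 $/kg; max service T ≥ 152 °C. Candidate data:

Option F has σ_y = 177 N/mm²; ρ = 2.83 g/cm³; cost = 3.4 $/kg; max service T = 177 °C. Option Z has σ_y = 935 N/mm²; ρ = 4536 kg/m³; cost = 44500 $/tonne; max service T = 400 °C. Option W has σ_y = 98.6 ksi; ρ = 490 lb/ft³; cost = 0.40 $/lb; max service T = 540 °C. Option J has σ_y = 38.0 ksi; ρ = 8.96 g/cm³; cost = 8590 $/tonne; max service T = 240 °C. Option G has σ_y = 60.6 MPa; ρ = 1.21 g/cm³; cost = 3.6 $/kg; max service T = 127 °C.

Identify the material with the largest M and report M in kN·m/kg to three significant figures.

option W, M = 86.6 kN·m/kg

Screen on constraints: cost ≤ 27 $/kg; max service T ≥ 152 °C. Survivors: option F, option W, option J.
Convert each candidate to consistent units, then evaluate M:
  option F: σ_y = 177.0 MPa, ρ = 2830 kg/m³
  option W: σ_y = 679.8 MPa, ρ = 7849 kg/m³
  option J: σ_y = 262.0 MPa, ρ = 8960 kg/m³
  option W: M = 86.6 kN·m/kg
  option F: M = 62.5 kN·m/kg
  option J: M = 29.2 kN·m/kg
Option W ranks first.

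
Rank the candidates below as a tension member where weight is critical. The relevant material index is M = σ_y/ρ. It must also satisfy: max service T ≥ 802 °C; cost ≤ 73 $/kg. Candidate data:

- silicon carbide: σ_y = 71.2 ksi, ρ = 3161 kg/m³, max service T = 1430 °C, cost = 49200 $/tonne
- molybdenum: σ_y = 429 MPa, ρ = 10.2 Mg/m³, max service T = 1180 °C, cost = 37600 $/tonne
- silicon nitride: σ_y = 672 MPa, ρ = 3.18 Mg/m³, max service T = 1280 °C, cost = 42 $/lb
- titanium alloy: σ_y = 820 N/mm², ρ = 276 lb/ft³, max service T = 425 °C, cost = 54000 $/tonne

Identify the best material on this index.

silicon carbide

Screen on constraints: max service T ≥ 802 °C; cost ≤ 73 $/kg. Survivors: silicon carbide, molybdenum.
Normalizing units and computing the index:
  silicon carbide: σ_y = 490.9 MPa, ρ = 3161 kg/m³
  molybdenum: σ_y = 429.0 MPa, ρ = 10200 kg/m³
  silicon carbide: M = 155 kN·m/kg
  molybdenum: M = 42.1 kN·m/kg
Highest index: silicon carbide.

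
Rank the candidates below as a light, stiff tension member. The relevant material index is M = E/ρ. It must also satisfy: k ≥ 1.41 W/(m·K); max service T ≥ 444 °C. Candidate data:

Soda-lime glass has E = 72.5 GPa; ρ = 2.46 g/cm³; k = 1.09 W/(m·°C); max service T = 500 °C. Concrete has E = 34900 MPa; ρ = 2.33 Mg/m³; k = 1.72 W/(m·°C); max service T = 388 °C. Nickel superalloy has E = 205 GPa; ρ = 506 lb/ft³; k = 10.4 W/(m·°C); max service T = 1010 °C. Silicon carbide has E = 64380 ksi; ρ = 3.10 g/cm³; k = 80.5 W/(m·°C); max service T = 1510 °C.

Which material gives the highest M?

Screen on constraints: k ≥ 1.41 W/(m·K); max service T ≥ 444 °C. Survivors: nickel superalloy, silicon carbide.
In SI units:
  nickel superalloy: E = 205.0 GPa, ρ = 8105 kg/m³
  silicon carbide: E = 443.9 GPa, ρ = 3100 kg/m³
  silicon carbide: M = 143 MN·m/kg
  nickel superalloy: M = 25.3 MN·m/kg
Silicon carbide ranks first.

silicon carbide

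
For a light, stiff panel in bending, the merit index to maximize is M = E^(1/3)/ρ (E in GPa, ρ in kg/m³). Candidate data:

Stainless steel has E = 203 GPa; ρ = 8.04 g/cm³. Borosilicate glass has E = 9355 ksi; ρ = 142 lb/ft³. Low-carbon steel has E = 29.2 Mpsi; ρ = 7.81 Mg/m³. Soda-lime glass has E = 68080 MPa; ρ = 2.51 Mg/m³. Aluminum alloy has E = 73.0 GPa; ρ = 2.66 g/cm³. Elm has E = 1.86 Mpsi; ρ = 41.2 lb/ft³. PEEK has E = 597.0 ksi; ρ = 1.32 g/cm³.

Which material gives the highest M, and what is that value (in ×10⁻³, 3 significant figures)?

elm, M = 3.55×10⁻³

Putting every candidate on a common basis:
  stainless steel: E = 203.0 GPa, ρ = 8040 kg/m³
  borosilicate glass: E = 64.50 GPa, ρ = 2275 kg/m³
  low-carbon steel: E = 201.3 GPa, ρ = 7810 kg/m³
  soda-lime glass: E = 68.08 GPa, ρ = 2510 kg/m³
  aluminum alloy: E = 73.00 GPa, ρ = 2660 kg/m³
  elm: E = 12.82 GPa, ρ = 660.0 kg/m³
  PEEK: E = 4.116 GPa, ρ = 1320 kg/m³
  elm: M = 3.55×10⁻³
  borosilicate glass: M = 1.76×10⁻³
  soda-lime glass: M = 1.63×10⁻³
  aluminum alloy: M = 1.57×10⁻³
  PEEK: M = 1.21×10⁻³
  low-carbon steel: M = 0.750×10⁻³
  stainless steel: M = 0.731×10⁻³
Elm has the largest M.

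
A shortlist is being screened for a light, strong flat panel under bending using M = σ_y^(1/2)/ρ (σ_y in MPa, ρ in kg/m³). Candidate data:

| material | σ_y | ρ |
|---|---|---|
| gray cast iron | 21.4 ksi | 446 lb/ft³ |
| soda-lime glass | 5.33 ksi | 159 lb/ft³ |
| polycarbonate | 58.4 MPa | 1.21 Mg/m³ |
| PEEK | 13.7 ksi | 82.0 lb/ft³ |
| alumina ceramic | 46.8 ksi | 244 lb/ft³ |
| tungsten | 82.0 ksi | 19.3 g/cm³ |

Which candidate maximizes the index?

PEEK

Convert each candidate to consistent units, then evaluate M:
  gray cast iron: σ_y = 147.5 MPa, ρ = 7144 kg/m³
  soda-lime glass: σ_y = 36.75 MPa, ρ = 2547 kg/m³
  polycarbonate: σ_y = 58.40 MPa, ρ = 1210 kg/m³
  PEEK: σ_y = 94.46 MPa, ρ = 1314 kg/m³
  alumina ceramic: σ_y = 322.7 MPa, ρ = 3909 kg/m³
  tungsten: σ_y = 565.4 MPa, ρ = 19300 kg/m³
  PEEK: M = 7.40×10⁻³
  polycarbonate: M = 6.32×10⁻³
  alumina ceramic: M = 4.60×10⁻³
  soda-lime glass: M = 2.38×10⁻³
  gray cast iron: M = 1.70×10⁻³
  tungsten: M = 1.23×10⁻³
Highest index: PEEK.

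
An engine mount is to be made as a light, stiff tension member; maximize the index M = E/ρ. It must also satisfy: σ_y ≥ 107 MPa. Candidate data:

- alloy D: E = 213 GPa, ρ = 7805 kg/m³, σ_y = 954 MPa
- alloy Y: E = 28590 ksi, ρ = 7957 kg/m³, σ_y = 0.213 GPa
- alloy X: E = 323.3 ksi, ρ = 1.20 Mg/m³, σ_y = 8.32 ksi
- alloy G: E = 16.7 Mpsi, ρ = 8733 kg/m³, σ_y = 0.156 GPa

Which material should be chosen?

alloy D

Screen on constraints: σ_y ≥ 107 MPa. Survivors: alloy D, alloy Y, alloy G.
Normalizing units and computing the index:
  alloy D: E = 213.0 GPa, ρ = 7805 kg/m³
  alloy Y: E = 197.1 GPa, ρ = 7957 kg/m³
  alloy G: E = 115.1 GPa, ρ = 8733 kg/m³
  alloy D: M = 27.3 MN·m/kg
  alloy Y: M = 24.8 MN·m/kg
  alloy G: M = 13.2 MN·m/kg
Alloy D has the largest M.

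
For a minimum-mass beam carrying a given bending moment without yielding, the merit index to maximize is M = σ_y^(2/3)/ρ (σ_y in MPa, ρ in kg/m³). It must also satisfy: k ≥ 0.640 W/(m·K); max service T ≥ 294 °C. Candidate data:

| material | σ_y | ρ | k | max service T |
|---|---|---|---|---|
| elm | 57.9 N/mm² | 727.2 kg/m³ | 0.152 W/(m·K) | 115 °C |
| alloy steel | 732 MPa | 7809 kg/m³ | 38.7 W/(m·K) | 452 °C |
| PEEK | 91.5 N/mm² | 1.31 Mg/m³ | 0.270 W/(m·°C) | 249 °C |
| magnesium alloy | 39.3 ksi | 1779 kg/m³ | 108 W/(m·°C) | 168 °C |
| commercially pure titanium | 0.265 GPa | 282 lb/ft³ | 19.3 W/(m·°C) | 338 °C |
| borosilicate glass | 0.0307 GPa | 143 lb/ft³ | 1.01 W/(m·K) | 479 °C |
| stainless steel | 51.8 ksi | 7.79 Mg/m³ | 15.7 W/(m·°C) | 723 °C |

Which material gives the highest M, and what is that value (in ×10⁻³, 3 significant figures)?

alloy steel, M = 10.4×10⁻³

Screen on constraints: k ≥ 0.640 W/(m·K); max service T ≥ 294 °C. Survivors: alloy steel, commercially pure titanium, borosilicate glass, stainless steel.
In SI units:
  alloy steel: σ_y = 732.0 MPa, ρ = 7809 kg/m³
  commercially pure titanium: σ_y = 265.0 MPa, ρ = 4517 kg/m³
  borosilicate glass: σ_y = 30.70 MPa, ρ = 2291 kg/m³
  stainless steel: σ_y = 357.1 MPa, ρ = 7790 kg/m³
  alloy steel: M = 10.4×10⁻³
  commercially pure titanium: M = 9.13×10⁻³
  stainless steel: M = 6.46×10⁻³
  borosilicate glass: M = 4.28×10⁻³
Highest index: alloy steel.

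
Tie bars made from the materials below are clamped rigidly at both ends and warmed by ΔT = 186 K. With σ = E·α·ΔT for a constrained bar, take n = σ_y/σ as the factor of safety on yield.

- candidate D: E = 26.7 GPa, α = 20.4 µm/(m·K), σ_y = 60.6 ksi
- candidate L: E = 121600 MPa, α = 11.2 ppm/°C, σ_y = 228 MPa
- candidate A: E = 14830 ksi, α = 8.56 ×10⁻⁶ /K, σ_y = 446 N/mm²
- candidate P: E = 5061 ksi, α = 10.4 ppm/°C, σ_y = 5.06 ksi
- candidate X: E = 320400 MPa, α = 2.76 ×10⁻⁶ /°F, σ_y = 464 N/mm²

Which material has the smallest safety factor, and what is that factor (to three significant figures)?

With everything in SI (GPa, ×10⁻⁶/K, MPa):
  candidate D: E = 26.70, α = 20.4, σ_y = 417.8 → σ = 101 MPa, n = 4.12
  candidate L: E = 121.6, α = 11.2, σ_y = 228.0 → σ = 253 MPa, n = 0.900
  candidate A: E = 102.2, α = 8.56, σ_y = 446.0 → σ = 163 MPa, n = 2.74
  candidate P: E = 34.89, α = 10.4, σ_y = 34.89 → σ = 67.5 MPa, n = 0.517
  candidate X: E = 320.4, α = 4.97, σ_y = 464.0 → σ = 296 MPa, n = 1.57
Candidate P has the lowest safety factor, n = 0.517.

candidate P, n = 0.517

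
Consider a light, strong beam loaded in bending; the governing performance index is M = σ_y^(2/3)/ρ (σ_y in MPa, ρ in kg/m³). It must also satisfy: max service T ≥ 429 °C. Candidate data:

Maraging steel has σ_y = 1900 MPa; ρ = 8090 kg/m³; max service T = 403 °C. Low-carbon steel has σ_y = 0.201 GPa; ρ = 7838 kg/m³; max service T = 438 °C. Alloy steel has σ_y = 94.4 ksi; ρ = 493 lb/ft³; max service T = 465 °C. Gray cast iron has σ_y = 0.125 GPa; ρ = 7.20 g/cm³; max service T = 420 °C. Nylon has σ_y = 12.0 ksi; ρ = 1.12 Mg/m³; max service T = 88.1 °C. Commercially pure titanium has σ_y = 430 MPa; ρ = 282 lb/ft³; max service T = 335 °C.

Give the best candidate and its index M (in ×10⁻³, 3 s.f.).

alloy steel, M = 9.51×10⁻³

Screen on constraints: max service T ≥ 429 °C. Survivors: low-carbon steel, alloy steel.
After converting to SI:
  low-carbon steel: σ_y = 201.0 MPa, ρ = 7838 kg/m³
  alloy steel: σ_y = 650.9 MPa, ρ = 7897 kg/m³
  alloy steel: M = 9.51×10⁻³
  low-carbon steel: M = 4.38×10⁻³
Alloy steel ranks first.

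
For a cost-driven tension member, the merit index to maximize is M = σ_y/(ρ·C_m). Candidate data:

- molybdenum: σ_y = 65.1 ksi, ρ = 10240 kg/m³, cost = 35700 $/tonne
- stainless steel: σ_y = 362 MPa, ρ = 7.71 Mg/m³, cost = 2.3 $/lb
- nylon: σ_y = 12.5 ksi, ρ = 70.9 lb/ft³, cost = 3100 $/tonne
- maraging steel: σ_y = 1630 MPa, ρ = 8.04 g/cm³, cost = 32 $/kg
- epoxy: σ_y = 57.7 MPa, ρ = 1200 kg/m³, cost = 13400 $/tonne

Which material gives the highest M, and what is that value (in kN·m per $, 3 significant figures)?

Putting every candidate on a common basis:
  molybdenum: σ_y = 448.8 MPa, ρ = 10240 kg/m³, cost = 35.70 $/kg
  stainless steel: σ_y = 362.0 MPa, ρ = 7710 kg/m³, cost = 5.071 $/kg
  nylon: σ_y = 86.18 MPa, ρ = 1136 kg/m³, cost = 3.100 $/kg
  maraging steel: σ_y = 1630 MPa, ρ = 8040 kg/m³, cost = 32.00 $/kg
  epoxy: σ_y = 57.70 MPa, ρ = 1200 kg/m³, cost = 13.40 $/kg
  nylon: M = 24.5 kN·m per $
  stainless steel: M = 9.26 kN·m per $
  maraging steel: M = 6.34 kN·m per $
  epoxy: M = 3.59 kN·m per $
  molybdenum: M = 1.23 kN·m per $
Highest index: nylon.

nylon, M = 24.5 kN·m per $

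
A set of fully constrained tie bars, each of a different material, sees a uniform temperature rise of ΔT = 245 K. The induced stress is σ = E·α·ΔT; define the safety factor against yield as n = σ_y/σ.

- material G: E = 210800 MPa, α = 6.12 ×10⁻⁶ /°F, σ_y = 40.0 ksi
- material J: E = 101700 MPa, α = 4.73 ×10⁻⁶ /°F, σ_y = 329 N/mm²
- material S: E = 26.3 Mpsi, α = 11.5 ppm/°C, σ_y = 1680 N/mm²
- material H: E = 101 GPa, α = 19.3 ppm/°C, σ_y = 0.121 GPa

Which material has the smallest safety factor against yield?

material H

Converting E to GPa, α to ×10⁻⁶/K, σ_y to MPa, then σ and n for each:
  material G: E = 210.8, α = 11.0, σ_y = 275.8 → σ = 569 MPa, n = 0.485
  material J: E = 101.7, α = 8.51, σ_y = 329.0 → σ = 212 MPa, n = 1.55
  material S: E = 181.3, α = 11.5, σ_y = 1680 → σ = 511 MPa, n = 3.29
  material H: E = 101.0, α = 19.3, σ_y = 121.0 → σ = 478 MPa, n = 0.253
Smallest n: material H with n = 0.253.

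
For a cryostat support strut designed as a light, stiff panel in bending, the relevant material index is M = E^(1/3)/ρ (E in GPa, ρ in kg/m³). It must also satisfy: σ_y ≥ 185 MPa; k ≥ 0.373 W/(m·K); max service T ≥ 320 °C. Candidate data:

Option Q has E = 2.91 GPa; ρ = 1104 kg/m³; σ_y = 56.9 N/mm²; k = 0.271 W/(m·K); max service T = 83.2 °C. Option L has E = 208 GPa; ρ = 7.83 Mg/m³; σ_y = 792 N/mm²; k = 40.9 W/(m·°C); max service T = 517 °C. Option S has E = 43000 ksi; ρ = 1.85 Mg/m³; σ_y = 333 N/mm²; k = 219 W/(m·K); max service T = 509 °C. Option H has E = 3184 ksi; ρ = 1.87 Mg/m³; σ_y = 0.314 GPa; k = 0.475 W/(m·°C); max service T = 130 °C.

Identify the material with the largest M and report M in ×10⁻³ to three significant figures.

option S, M = 3.60×10⁻³

Screen on constraints: σ_y ≥ 185 MPa; k ≥ 0.373 W/(m·K); max service T ≥ 320 °C. Survivors: option L, option S.
After converting to SI:
  option L: E = 208.0 GPa, ρ = 7830 kg/m³
  option S: E = 296.5 GPa, ρ = 1850 kg/m³
  option S: M = 3.60×10⁻³
  option L: M = 0.757×10⁻³
Highest index: option S.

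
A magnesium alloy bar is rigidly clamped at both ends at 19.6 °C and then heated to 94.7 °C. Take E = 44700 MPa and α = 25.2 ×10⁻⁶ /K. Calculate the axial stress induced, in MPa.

84.6 MPa

E = 44700 MPa = 44.70 GPa.
ΔT = 75.10 K. Constrained thermal stress σ = E·α·ΔT = 44.70×10³ MPa × 25.2×10⁻⁶ × 75.10 = 84.6 MPa (compressive).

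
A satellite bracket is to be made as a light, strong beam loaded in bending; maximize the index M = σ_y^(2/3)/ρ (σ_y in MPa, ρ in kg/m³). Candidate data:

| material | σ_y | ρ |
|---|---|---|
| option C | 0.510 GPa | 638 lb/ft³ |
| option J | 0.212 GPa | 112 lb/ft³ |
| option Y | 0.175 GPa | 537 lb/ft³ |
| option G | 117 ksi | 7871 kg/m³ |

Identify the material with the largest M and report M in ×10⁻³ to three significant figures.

In SI units:
  option C: σ_y = 510.0 MPa, ρ = 10220 kg/m³
  option J: σ_y = 212.0 MPa, ρ = 1794 kg/m³
  option Y: σ_y = 175.0 MPa, ρ = 8602 kg/m³
  option G: σ_y = 806.7 MPa, ρ = 7871 kg/m³
  option J: M = 19.8×10⁻³
  option G: M = 11.0×10⁻³
  option C: M = 6.25×10⁻³
  option Y: M = 3.64×10⁻³
Option J ranks first.

option J, M = 19.8×10⁻³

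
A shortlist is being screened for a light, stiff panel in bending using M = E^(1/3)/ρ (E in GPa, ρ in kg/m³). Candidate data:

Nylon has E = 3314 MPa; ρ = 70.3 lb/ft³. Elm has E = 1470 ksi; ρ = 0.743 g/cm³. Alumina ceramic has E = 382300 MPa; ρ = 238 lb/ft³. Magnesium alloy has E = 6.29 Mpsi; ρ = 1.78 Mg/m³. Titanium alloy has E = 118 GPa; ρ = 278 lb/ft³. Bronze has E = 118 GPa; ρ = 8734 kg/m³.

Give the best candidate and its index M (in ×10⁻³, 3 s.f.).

elm, M = 2.91×10⁻³

In SI units:
  nylon: E = 3.314 GPa, ρ = 1126 kg/m³
  elm: E = 10.14 GPa, ρ = 743.0 kg/m³
  alumina ceramic: E = 382.3 GPa, ρ = 3812 kg/m³
  magnesium alloy: E = 43.37 GPa, ρ = 1780 kg/m³
  titanium alloy: E = 118.0 GPa, ρ = 4453 kg/m³
  bronze: E = 118.0 GPa, ρ = 8734 kg/m³
  elm: M = 2.91×10⁻³
  magnesium alloy: M = 1.97×10⁻³
  alumina ceramic: M = 1.90×10⁻³
  nylon: M = 1.32×10⁻³
  titanium alloy: M = 1.10×10⁻³
  bronze: M = 0.562×10⁻³
The maximum is for elm.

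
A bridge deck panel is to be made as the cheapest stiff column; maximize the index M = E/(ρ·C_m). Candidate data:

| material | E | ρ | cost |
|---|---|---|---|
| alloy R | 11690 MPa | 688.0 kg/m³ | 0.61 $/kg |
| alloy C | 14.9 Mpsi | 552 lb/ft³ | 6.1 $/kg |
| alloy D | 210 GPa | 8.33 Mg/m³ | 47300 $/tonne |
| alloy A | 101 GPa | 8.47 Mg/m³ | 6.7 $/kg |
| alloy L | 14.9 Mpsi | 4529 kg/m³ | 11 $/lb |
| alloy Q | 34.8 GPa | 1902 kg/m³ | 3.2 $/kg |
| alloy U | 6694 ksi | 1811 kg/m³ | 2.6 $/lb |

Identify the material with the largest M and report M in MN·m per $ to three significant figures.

alloy R, M = 27.9 MN·m per $

In SI units:
  alloy R: E = 11.69 GPa, ρ = 688.0 kg/m³, cost = 0.6100 $/kg
  alloy C: E = 102.7 GPa, ρ = 8842 kg/m³, cost = 6.100 $/kg
  alloy D: E = 210.0 GPa, ρ = 8330 kg/m³, cost = 47.30 $/kg
  alloy A: E = 101.0 GPa, ρ = 8470 kg/m³, cost = 6.700 $/kg
  alloy L: E = 102.7 GPa, ρ = 4529 kg/m³, cost = 24.25 $/kg
  alloy Q: E = 34.80 GPa, ρ = 1902 kg/m³, cost = 3.200 $/kg
  alloy U: E = 46.15 GPa, ρ = 1811 kg/m³, cost = 5.732 $/kg
  alloy R: M = 27.9 MN·m per $
  alloy Q: M = 5.72 MN·m per $
  alloy U: M = 4.45 MN·m per $
  alloy C: M = 1.90 MN·m per $
  alloy A: M = 1.78 MN·m per $
  alloy L: M = 0.935 MN·m per $
  alloy D: M = 0.533 MN·m per $
Alloy R ranks first.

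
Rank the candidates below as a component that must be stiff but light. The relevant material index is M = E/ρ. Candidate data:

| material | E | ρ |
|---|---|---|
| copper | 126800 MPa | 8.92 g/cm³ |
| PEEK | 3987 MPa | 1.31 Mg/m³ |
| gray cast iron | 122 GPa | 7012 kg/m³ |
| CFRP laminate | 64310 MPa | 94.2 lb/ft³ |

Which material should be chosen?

CFRP laminate

Putting every candidate on a common basis:
  copper: E = 126.8 GPa, ρ = 8920 kg/m³
  PEEK: E = 3.987 GPa, ρ = 1310 kg/m³
  gray cast iron: E = 122.0 GPa, ρ = 7012 kg/m³
  CFRP laminate: E = 64.31 GPa, ρ = 1509 kg/m³
  CFRP laminate: M = 42.6 MN·m/kg
  gray cast iron: M = 17.4 MN·m/kg
  copper: M = 14.2 MN·m/kg
  PEEK: M = 3.04 MN·m/kg
CFRP laminate has the largest M.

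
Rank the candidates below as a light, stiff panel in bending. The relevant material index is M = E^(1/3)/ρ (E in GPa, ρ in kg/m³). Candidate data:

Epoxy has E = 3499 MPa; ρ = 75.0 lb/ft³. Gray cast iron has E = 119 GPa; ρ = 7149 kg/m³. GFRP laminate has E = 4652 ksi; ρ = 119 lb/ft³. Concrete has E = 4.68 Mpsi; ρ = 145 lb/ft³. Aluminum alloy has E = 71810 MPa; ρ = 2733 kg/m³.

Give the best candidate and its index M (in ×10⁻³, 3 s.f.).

In SI units:
  epoxy: E = 3.499 GPa, ρ = 1201 kg/m³
  gray cast iron: E = 119.0 GPa, ρ = 7149 kg/m³
  GFRP laminate: E = 32.07 GPa, ρ = 1906 kg/m³
  concrete: E = 32.27 GPa, ρ = 2323 kg/m³
  aluminum alloy: E = 71.81 GPa, ρ = 2733 kg/m³
  GFRP laminate: M = 1.67×10⁻³
  aluminum alloy: M = 1.52×10⁻³
  concrete: M = 1.37×10⁻³
  epoxy: M = 1.26×10⁻³
  gray cast iron: M = 0.688×10⁻³
The maximum is for GFRP laminate.

GFRP laminate, M = 1.67×10⁻³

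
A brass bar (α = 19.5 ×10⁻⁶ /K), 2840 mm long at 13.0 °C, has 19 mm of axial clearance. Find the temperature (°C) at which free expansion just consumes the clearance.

α·L₀·ΔT = 19.0 mm ⇒ ΔT = 19.0 / (19.5×10⁻⁶ × 2840.0) = 343.1 K.
T = 13.0 + 343.1 = 356.1 °C.

356 °C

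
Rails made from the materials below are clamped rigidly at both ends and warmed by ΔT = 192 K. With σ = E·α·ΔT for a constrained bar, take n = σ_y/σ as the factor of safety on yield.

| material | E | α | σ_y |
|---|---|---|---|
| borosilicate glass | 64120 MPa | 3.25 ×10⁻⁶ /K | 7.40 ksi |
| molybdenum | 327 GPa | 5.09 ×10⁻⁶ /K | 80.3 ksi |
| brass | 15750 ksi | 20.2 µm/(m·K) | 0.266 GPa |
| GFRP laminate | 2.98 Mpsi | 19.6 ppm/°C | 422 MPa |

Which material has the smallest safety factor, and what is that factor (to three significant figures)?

Converting E to GPa, α to ×10⁻⁶/K, σ_y to MPa, then σ and n for each:
  borosilicate glass: E = 64.12, α = 3.25, σ_y = 51.02 → σ = 40.0 MPa, n = 1.28
  molybdenum: E = 327.0, α = 5.09, σ_y = 553.6 → σ = 320 MPa, n = 1.73
  brass: E = 108.6, α = 20.2, σ_y = 266.0 → σ = 421 MPa, n = 0.632
  GFRP laminate: E = 20.55, α = 19.6, σ_y = 422.0 → σ = 77.3 MPa, n = 5.46
The minimum is brass at n = 0.632.

brass, n = 0.632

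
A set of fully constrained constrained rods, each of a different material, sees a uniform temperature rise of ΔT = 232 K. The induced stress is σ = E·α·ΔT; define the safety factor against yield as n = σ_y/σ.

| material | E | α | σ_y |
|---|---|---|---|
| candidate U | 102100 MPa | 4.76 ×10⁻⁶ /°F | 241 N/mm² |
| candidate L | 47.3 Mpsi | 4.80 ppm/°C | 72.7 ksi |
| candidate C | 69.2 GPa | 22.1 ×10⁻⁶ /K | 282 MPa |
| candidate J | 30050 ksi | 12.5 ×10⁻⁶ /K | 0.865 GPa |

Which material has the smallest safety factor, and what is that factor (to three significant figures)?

candidate C, n = 0.795

Converting E to GPa, α to ×10⁻⁶/K, σ_y to MPa, then σ and n for each:
  candidate U: E = 102.1, α = 8.57, σ_y = 241.0 → σ = 203 MPa, n = 1.19
  candidate L: E = 326.1, α = 4.80, σ_y = 501.2 → σ = 363 MPa, n = 1.38
  candidate C: E = 69.20, α = 22.1, σ_y = 282.0 → σ = 355 MPa, n = 0.795
  candidate J: E = 207.2, α = 12.5, σ_y = 865.0 → σ = 601 MPa, n = 1.44
Smallest n: candidate C with n = 0.795.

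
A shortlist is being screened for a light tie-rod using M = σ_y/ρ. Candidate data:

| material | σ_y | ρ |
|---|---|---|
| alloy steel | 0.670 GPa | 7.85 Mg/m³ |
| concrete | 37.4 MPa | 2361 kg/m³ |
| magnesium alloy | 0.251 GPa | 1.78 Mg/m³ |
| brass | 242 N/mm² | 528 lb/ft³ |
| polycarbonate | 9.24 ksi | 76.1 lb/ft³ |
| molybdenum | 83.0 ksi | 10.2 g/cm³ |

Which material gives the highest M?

magnesium alloy

Putting every candidate on a common basis:
  alloy steel: σ_y = 670.0 MPa, ρ = 7850 kg/m³
  concrete: σ_y = 37.40 MPa, ρ = 2361 kg/m³
  magnesium alloy: σ_y = 251.0 MPa, ρ = 1780 kg/m³
  brass: σ_y = 242.0 MPa, ρ = 8458 kg/m³
  polycarbonate: σ_y = 63.71 MPa, ρ = 1219 kg/m³
  molybdenum: σ_y = 572.3 MPa, ρ = 10200 kg/m³
  magnesium alloy: M = 141 kN·m/kg
  alloy steel: M = 85.4 kN·m/kg
  molybdenum: M = 56.1 kN·m/kg
  polycarbonate: M = 52.3 kN·m/kg
  brass: M = 28.6 kN·m/kg
  concrete: M = 15.8 kN·m/kg
Magnesium alloy has the largest M.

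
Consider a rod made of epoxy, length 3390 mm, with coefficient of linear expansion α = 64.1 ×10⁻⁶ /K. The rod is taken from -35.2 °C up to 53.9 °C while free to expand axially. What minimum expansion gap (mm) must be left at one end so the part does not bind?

19.4 mm

ΔT = 53.9 − (-35.2) = 89.10 K.
ΔL = α·L₀·ΔT = 64.1×10⁻⁶ × 3390 mm × 89.10 K = 19.4 mm.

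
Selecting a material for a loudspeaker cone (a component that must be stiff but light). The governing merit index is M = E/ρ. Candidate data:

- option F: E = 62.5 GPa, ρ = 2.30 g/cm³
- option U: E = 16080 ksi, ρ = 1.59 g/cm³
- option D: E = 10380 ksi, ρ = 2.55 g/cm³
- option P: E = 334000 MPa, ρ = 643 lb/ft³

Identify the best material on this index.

option U

After converting to SI:
  option F: E = 62.50 GPa, ρ = 2300 kg/m³
  option U: E = 110.9 GPa, ρ = 1590 kg/m³
  option D: E = 71.57 GPa, ρ = 2550 kg/m³
  option P: E = 334.0 GPa, ρ = 10300 kg/m³
  option U: M = 69.7 MN·m/kg
  option P: M = 32.4 MN·m/kg
  option D: M = 28.1 MN·m/kg
  option F: M = 27.2 MN·m/kg
Option U has the largest M.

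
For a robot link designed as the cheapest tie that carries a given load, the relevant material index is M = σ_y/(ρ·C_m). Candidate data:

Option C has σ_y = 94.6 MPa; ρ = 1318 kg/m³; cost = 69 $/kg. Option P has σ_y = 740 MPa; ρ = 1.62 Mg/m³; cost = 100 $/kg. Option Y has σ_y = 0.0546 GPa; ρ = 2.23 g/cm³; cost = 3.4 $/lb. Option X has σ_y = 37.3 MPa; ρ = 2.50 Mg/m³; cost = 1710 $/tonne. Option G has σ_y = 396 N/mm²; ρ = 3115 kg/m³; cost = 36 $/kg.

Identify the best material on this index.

Putting every candidate on a common basis:
  option C: σ_y = 94.60 MPa, ρ = 1318 kg/m³, cost = 69.00 $/kg
  option P: σ_y = 740.0 MPa, ρ = 1620 kg/m³, cost = 100.0 $/kg
  option Y: σ_y = 54.60 MPa, ρ = 2230 kg/m³, cost = 7.496 $/kg
  option X: σ_y = 37.30 MPa, ρ = 2500 kg/m³, cost = 1.710 $/kg
  option G: σ_y = 396.0 MPa, ρ = 3115 kg/m³, cost = 36.00 $/kg
  option X: M = 8.73 kN·m per $
  option P: M = 4.57 kN·m per $
  option G: M = 3.53 kN·m per $
  option Y: M = 3.27 kN·m per $
  option C: M = 1.04 kN·m per $
Option X has the largest M.

option X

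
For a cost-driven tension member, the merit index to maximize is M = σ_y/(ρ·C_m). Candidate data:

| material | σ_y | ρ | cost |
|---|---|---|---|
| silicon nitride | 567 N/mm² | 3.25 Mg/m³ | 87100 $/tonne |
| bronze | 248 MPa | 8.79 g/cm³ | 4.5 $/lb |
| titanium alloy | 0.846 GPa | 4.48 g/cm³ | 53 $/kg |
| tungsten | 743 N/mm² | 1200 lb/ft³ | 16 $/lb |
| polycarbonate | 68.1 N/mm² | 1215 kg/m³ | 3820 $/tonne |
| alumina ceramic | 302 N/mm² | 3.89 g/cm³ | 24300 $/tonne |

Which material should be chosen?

Normalizing units and computing the index:
  silicon nitride: σ_y = 567.0 MPa, ρ = 3250 kg/m³, cost = 87.10 $/kg
  bronze: σ_y = 248.0 MPa, ρ = 8790 kg/m³, cost = 9.921 $/kg
  titanium alloy: σ_y = 846.0 MPa, ρ = 4480 kg/m³, cost = 53.00 $/kg
  tungsten: σ_y = 743.0 MPa, ρ = 19220 kg/m³, cost = 35.27 $/kg
  polycarbonate: σ_y = 68.10 MPa, ρ = 1215 kg/m³, cost = 3.820 $/kg
  alumina ceramic: σ_y = 302.0 MPa, ρ = 3890 kg/m³, cost = 24.30 $/kg
  polycarbonate: M = 14.7 kN·m per $
  titanium alloy: M = 3.56 kN·m per $
  alumina ceramic: M = 3.19 kN·m per $
  bronze: M = 2.84 kN·m per $
  silicon nitride: M = 2.00 kN·m per $
  tungsten: M = 1.10 kN·m per $
Highest index: polycarbonate.

polycarbonate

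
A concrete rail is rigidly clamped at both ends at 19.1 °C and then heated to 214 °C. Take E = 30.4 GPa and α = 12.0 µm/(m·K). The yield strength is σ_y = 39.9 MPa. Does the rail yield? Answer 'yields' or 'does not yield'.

ΔT = 194.9 K. Constrained thermal stress σ = E·α·ΔT = 30.40×10³ MPa × 12.0×10⁻⁶ × 194.9 = 71.1 MPa (compressive).
Compare to σ_y = 39.9 MPa: σ ≥ σ_y, so it yields.

yields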